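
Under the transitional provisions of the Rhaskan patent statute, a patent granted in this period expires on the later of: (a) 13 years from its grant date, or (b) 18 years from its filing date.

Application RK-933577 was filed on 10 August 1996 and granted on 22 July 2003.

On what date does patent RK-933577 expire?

July 22, 2016

(a) grant + 13 years → 22 July 2016.
(b) filing + 18 years → 10 August 2014.
Later of the two: 22 July 2016.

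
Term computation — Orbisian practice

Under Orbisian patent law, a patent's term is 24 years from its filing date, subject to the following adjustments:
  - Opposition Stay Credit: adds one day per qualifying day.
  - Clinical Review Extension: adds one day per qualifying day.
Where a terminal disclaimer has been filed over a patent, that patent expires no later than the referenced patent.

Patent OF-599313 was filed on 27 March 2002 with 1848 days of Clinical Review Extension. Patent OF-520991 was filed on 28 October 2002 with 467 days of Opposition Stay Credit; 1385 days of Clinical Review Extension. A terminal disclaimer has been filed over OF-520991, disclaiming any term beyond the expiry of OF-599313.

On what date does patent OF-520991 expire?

2031-04-18

Natural term of OF-520991:
  Base: filing + 24 years → 28 October 2026.
  Opposition Stay Credit: +467 days → 7 February 2028.
  Clinical Review Extension: +1385 days → 23 November 2031.
Expiry of referenced patent OF-599313:
  Base: filing + 24 years → 27 March 2026.
  Clinical Review Extension: +1848 days → 18 April 2031.
Terminal disclaimer: OF-520991 expires on the earlier of 23 November 2031 and 18 April 2031.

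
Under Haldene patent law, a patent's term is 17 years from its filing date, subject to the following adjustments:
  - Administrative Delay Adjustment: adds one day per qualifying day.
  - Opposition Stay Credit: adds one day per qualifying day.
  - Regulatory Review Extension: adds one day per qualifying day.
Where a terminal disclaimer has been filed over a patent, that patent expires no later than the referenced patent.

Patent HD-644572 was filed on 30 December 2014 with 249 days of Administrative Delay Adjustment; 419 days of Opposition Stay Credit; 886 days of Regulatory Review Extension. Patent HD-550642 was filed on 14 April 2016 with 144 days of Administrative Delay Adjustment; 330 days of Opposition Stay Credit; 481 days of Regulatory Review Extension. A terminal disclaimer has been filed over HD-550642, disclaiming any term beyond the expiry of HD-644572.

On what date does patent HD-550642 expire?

November 25, 2035

Natural term of HD-550642:
  Base: filing + 17 years → 14 April 2033.
  Administrative Delay Adjustment: +144 days → 5 September 2033.
  Opposition Stay Credit: +330 days → 1 August 2034.
  Regulatory Review Extension: +481 days → 25 November 2035.
Expiry of referenced patent HD-644572:
  Base: filing + 17 years → 30 December 2031.
  Administrative Delay Adjustment: +249 days → 4 September 2032.
  Opposition Stay Credit: +419 days → 28 October 2033.
  Regulatory Review Extension: +886 days → 1 April 2036.
Terminal disclaimer: HD-550642 expires on the earlier of 25 November 2035 and 1 April 2036.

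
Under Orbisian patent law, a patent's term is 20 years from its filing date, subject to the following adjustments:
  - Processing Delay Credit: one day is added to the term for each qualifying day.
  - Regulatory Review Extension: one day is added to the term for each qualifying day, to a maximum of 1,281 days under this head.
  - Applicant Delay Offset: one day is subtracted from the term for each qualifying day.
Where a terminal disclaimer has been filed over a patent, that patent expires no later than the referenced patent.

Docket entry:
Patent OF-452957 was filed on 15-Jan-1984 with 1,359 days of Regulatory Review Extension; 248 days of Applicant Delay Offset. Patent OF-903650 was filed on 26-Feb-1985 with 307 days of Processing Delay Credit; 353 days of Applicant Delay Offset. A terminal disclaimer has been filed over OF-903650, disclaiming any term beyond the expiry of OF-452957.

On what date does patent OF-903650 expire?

January 11, 2005

Natural term of OF-903650:
  Base: filing + 20 years → 26 February 2005.
  Processing Delay Credit: +307 days → 30 December 2005.
  Applicant Delay Offset: −353 days → 11 January 2005.
Expiry of referenced patent OF-452957:
  Base: filing + 20 years → 15 January 2004.
  Regulatory Review Extension: 1359 days claimed exceeds the 1281-day cap, so +1281 days → 19 July 2007.
  Applicant Delay Offset: −248 days → 13 November 2006.
Terminal disclaimer: OF-903650 expires on the earlier of 11 January 2005 and 13 November 2006.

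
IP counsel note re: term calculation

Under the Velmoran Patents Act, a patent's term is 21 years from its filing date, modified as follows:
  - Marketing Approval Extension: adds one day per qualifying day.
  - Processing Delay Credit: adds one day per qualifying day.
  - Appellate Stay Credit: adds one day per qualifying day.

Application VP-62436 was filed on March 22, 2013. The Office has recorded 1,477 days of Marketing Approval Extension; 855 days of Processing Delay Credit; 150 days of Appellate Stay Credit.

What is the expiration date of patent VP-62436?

Base term: filing date + 21 years → 22 March 2034.
Marketing Approval Extension: +1477 days → 7 April 2038.
Processing Delay Credit: +855 days → 9 August 2040.
Appellate Stay Credit: +150 days → 6 January 2041.

2041-01-06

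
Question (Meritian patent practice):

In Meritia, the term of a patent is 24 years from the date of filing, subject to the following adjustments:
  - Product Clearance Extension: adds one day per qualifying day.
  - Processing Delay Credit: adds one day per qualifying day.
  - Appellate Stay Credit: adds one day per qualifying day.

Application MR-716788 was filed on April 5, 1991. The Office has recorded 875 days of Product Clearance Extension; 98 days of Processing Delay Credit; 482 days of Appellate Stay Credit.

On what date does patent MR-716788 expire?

Base term: filing date + 24 years → 5 April 2015.
Product Clearance Extension: +875 days → 27 August 2017.
Processing Delay Credit: +98 days → 3 December 2017.
Appellate Stay Credit: +482 days → 30 March 2019.

2019-03-30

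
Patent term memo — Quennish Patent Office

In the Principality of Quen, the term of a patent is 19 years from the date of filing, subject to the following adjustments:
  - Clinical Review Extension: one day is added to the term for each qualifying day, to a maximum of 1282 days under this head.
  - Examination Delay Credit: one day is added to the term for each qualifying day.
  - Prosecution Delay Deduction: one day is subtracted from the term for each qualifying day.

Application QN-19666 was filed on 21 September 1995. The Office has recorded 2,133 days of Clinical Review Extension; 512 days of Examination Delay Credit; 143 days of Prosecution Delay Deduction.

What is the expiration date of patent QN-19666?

2019-03-30

Base term: filing date + 19 years → 21 September 2014.
Clinical Review Extension: 2133 days claimed exceeds the 1282-day cap, so +1282 days → 26 March 2018.
Examination Delay Credit: +512 days → 20 August 2019.
Prosecution Delay Deduction: −143 days → 30 March 2019.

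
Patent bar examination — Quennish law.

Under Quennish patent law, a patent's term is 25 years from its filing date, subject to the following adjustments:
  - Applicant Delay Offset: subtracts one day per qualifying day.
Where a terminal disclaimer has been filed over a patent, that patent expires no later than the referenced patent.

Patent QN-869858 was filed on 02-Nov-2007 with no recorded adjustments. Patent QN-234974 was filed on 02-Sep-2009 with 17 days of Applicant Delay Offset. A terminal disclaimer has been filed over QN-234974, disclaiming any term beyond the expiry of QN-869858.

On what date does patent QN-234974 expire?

Natural term of QN-234974:
  Base: filing + 25 years → 2 September 2034.
  Applicant Delay Offset: −17 days → 16 August 2034.
Expiry of referenced patent QN-869858:
  Base: filing + 25 years → 2 November 2032.
Terminal disclaimer: QN-234974 expires on the earlier of 16 August 2034 and 2 November 2032.

November 2, 2032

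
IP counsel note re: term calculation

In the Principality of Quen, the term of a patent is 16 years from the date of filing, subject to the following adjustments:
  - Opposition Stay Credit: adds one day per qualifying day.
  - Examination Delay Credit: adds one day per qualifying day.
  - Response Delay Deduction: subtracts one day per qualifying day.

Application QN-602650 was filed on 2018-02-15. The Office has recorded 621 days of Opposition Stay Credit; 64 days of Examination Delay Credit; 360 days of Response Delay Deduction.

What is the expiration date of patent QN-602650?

January 6, 2035

Base term: filing date + 16 years → 15 February 2034.
Opposition Stay Credit: +621 days → 29 October 2035.
Examination Delay Credit: +64 days → 1 January 2036.
Response Delay Deduction: −360 days → 6 January 2035.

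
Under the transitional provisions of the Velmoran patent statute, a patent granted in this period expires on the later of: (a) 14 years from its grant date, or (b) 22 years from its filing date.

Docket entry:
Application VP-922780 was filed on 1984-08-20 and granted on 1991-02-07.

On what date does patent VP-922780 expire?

(a) grant + 14 years → 7 February 2005.
(b) filing + 22 years → 20 August 2006.
Later of the two: 20 August 2006.

2006-08-20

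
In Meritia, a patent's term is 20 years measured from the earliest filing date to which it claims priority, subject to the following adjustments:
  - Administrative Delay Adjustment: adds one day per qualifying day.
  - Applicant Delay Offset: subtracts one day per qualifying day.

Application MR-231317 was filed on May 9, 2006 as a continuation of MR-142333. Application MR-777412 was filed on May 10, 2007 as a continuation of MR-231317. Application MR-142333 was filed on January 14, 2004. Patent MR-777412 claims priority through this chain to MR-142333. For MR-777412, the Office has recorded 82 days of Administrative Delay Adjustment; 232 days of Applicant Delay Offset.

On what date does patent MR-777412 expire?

Earliest priority filing: 14 January 2004.
Base term: 14 January 2004 + 20 years → 14 January 2024.
Administrative Delay Adjustment: +82 days → 5 April 2024.
Applicant Delay Offset: −232 days → 17 August 2023.

2023-08-17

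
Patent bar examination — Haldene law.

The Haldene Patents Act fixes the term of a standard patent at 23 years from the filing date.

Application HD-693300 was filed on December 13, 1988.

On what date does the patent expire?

Filing date + 23 years → 13 December 2011.

2011-12-13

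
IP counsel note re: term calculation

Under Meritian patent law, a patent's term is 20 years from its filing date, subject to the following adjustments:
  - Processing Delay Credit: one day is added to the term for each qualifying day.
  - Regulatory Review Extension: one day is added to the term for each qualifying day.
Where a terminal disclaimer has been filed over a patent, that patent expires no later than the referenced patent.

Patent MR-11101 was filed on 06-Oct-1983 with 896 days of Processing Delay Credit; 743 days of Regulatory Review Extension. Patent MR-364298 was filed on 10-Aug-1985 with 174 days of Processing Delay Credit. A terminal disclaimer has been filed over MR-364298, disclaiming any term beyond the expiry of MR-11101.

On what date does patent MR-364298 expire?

January 31, 2006

Natural term of MR-364298:
  Base: filing + 20 years → 10 August 2005.
  Processing Delay Credit: +174 days → 31 January 2006.
Expiry of referenced patent MR-11101:
  Base: filing + 20 years → 6 October 2003.
  Processing Delay Credit: +896 days → 20 March 2006.
  Regulatory Review Extension: +743 days → 1 April 2008.
Terminal disclaimer: MR-364298 expires on the earlier of 31 January 2006 and 1 April 2008.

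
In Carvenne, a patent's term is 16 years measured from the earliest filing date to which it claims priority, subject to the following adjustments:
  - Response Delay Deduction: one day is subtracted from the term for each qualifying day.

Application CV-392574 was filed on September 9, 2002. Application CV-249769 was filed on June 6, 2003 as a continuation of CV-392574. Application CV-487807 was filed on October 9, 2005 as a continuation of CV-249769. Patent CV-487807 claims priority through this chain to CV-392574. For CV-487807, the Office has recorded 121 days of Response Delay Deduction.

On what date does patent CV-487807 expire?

Earliest priority filing: 9 September 2002.
Base term: 9 September 2002 + 16 years → 9 September 2018.
Response Delay Deduction: −121 days → 11 May 2018.

May 11, 2018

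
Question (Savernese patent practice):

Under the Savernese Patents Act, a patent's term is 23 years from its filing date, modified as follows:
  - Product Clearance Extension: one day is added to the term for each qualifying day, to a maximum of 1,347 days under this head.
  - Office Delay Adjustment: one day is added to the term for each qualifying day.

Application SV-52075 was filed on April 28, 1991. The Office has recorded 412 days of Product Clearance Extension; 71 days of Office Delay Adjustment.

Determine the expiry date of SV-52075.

2015-08-24

Base term: filing date + 23 years → 28 April 2014.
Product Clearance Extension: 412 days (within the 1347-day cap) → +412 days → 14 June 2015.
Office Delay Adjustment: +71 days → 24 August 2015.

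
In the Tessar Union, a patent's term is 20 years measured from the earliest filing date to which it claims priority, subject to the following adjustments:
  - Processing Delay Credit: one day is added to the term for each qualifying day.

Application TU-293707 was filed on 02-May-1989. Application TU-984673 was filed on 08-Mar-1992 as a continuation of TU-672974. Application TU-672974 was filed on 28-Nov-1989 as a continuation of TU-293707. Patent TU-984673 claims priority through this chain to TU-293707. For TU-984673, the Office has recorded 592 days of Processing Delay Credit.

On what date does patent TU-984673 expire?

Earliest priority filing: 2 May 1989.
Base term: 2 May 1989 + 20 years → 2 May 2009.
Processing Delay Credit: +592 days → 15 December 2010.

2010-12-15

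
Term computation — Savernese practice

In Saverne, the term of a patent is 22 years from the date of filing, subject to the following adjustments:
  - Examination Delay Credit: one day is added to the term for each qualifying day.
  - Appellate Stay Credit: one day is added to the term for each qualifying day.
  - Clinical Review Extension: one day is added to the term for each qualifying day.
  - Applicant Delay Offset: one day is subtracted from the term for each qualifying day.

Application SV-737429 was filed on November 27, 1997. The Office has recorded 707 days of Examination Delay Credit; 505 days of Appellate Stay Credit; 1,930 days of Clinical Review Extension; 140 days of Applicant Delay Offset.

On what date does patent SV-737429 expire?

Base term: filing date + 22 years → 27 November 2019.
Examination Delay Credit: +707 days → 3 November 2021.
Appellate Stay Credit: +505 days → 23 March 2023.
Clinical Review Extension: +1930 days → 4 July 2028.
Applicant Delay Offset: −140 days → 15 February 2028.

2028-02-15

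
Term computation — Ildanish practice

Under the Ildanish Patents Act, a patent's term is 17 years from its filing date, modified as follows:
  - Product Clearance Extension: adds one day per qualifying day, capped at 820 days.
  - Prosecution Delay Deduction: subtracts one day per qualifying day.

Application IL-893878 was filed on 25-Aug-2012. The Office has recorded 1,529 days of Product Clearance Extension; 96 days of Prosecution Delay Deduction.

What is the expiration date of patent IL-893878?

August 19, 2031

Base term: filing date + 17 years → 25 August 2029.
Product Clearance Extension: 1529 days claimed exceeds the 820-day cap, so +820 days → 23 November 2031.
Prosecution Delay Deduction: −96 days → 19 August 2031.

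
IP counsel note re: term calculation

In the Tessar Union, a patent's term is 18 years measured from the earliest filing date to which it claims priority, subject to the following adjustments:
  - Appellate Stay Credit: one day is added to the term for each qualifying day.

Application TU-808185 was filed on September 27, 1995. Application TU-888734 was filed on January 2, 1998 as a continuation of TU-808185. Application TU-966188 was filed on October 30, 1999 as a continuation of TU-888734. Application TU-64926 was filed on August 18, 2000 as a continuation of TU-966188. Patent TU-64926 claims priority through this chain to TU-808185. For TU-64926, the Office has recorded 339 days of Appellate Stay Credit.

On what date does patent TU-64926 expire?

September 1, 2014

Earliest priority filing: 27 September 1995.
Base term: 27 September 1995 + 18 years → 27 September 2013.
Appellate Stay Credit: +339 days → 1 September 2014.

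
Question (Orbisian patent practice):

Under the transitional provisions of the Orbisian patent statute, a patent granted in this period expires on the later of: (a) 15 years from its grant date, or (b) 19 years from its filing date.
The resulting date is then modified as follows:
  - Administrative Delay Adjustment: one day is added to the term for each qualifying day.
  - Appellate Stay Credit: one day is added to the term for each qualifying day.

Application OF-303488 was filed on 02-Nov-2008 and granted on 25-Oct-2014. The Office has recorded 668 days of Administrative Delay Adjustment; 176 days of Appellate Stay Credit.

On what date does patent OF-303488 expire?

(a) grant + 15 years → 25 October 2029.
(b) filing + 19 years → 2 November 2027.
Later of the two: 25 October 2029.
Administrative Delay Adjustment: +668 days → 24 August 2031.
Appellate Stay Credit: +176 days → 16 February 2032.

February 16, 2032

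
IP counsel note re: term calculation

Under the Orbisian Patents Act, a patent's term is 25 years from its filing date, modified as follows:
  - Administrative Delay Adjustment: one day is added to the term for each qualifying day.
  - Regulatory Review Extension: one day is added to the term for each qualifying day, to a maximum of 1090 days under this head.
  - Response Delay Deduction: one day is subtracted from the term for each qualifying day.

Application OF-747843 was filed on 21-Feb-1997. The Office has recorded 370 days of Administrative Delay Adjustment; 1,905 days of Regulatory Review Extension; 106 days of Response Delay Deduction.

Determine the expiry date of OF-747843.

November 6, 2025

Base term: filing date + 25 years → 21 February 2022.
Administrative Delay Adjustment: +370 days → 26 February 2023.
Regulatory Review Extension: 1905 days claimed exceeds the 1090-day cap, so +1090 days → 20 February 2026.
Response Delay Deduction: −106 days → 6 November 2025.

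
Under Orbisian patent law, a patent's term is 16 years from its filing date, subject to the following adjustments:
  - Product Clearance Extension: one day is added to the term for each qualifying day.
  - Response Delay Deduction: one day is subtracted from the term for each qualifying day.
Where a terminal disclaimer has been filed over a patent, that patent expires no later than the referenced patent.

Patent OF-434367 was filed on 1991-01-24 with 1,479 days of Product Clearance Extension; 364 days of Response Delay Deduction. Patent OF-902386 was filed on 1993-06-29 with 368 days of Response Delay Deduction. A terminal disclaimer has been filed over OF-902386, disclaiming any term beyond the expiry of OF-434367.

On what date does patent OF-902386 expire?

2008-06-26

Natural term of OF-902386:
  Base: filing + 16 years → 29 June 2009.
  Response Delay Deduction: −368 days → 26 June 2008.
Expiry of referenced patent OF-434367:
  Base: filing + 16 years → 24 January 2007.
  Product Clearance Extension: +1479 days → 11 February 2011.
  Response Delay Deduction: −364 days → 12 February 2010.
Terminal disclaimer: OF-902386 expires on the earlier of 26 June 2008 and 12 February 2010.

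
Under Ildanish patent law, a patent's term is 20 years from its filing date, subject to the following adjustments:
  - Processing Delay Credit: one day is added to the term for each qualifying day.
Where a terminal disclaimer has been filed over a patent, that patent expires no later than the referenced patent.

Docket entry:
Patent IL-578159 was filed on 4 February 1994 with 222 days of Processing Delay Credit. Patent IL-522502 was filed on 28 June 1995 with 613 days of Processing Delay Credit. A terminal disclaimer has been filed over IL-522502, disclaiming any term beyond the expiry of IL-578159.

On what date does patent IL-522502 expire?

Natural term of IL-522502:
  Base: filing + 20 years → 28 June 2015.
  Processing Delay Credit: +613 days → 2 March 2017.
Expiry of referenced patent IL-578159:
  Base: filing + 20 years → 4 February 2014.
  Processing Delay Credit: +222 days → 14 September 2014.
Terminal disclaimer: IL-522502 expires on the earlier of 2 March 2017 and 14 September 2014.

September 14, 2014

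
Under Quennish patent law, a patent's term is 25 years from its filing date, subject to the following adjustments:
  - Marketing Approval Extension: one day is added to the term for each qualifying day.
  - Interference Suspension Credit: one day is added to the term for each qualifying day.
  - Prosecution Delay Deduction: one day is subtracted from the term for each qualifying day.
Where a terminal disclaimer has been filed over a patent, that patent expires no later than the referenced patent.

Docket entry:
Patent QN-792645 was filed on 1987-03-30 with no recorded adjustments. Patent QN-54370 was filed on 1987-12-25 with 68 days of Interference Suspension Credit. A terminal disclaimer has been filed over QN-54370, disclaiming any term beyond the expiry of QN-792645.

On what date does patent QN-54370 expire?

Natural term of QN-54370:
  Base: filing + 25 years → 25 December 2012.
  Interference Suspension Credit: +68 days → 3 March 2013.
Expiry of referenced patent QN-792645:
  Base: filing + 25 years → 30 March 2012.
Terminal disclaimer: QN-54370 expires on the earlier of 3 March 2013 and 30 March 2012.

2012-03-30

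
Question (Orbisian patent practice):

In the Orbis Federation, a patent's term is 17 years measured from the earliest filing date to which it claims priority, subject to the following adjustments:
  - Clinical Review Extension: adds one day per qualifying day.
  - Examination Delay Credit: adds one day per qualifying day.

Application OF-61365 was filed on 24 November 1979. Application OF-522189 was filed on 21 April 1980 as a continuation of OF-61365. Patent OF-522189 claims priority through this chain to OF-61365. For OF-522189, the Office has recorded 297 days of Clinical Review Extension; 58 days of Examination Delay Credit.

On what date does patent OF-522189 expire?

1997-11-14

Earliest priority filing: 24 November 1979.
Base term: 24 November 1979 + 17 years → 24 November 1996.
Clinical Review Extension: +297 days → 17 September 1997.
Examination Delay Credit: +58 days → 14 November 1997.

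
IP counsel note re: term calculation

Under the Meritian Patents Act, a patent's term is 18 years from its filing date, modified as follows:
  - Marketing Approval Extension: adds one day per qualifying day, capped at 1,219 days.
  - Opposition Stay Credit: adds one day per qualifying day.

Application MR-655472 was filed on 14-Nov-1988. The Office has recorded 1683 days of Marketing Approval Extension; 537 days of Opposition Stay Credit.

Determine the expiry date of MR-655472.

September 5, 2011

Base term: filing date + 18 years → 14 November 2006.
Marketing Approval Extension: 1683 days claimed exceeds the 1219-day cap, so +1219 days → 17 March 2010.
Opposition Stay Credit: +537 days → 5 September 2011.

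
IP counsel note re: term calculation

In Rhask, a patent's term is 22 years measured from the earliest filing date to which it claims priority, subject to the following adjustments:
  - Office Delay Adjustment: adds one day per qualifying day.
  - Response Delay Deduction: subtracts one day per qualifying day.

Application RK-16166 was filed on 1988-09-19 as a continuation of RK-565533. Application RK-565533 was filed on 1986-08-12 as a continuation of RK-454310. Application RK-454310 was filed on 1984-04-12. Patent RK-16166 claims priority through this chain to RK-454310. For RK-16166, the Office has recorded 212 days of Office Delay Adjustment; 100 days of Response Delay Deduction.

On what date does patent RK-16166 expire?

2006-08-02

Earliest priority filing: 12 April 1984.
Base term: 12 April 1984 + 22 years → 12 April 2006.
Office Delay Adjustment: +212 days → 10 November 2006.
Response Delay Deduction: −100 days → 2 August 2006.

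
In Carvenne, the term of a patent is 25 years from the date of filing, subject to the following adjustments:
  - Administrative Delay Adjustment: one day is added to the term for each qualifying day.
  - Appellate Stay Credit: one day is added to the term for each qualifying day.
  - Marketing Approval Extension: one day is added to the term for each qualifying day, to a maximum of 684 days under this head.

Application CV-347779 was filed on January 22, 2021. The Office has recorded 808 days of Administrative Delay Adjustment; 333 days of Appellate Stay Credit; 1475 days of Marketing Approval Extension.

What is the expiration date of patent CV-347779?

Base term: filing date + 25 years → 22 January 2046.
Administrative Delay Adjustment: +808 days → 9 April 2048.
Appellate Stay Credit: +333 days → 8 March 2049.
Marketing Approval Extension: 1475 days claimed exceeds the 684-day cap, so +684 days → 21 January 2051.

2051-01-21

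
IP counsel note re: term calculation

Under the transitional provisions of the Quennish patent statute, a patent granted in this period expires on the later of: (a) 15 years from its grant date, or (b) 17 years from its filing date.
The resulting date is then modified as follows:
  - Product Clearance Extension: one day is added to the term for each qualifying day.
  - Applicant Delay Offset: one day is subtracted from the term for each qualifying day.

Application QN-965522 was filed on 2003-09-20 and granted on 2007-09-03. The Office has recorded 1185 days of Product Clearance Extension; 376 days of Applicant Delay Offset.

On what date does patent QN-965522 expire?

November 20, 2024

(a) grant + 15 years → 3 September 2022.
(b) filing + 17 years → 20 September 2020.
Later of the two: 3 September 2022.
Product Clearance Extension: +1185 days → 1 December 2025.
Applicant Delay Offset: −376 days → 20 November 2024.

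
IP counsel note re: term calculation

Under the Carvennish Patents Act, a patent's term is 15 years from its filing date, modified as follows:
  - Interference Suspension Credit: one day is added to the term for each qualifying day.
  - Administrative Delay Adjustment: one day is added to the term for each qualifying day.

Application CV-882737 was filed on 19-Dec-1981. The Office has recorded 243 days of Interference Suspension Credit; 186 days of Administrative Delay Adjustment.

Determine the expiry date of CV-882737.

February 21, 1998

Base term: filing date + 15 years → 19 December 1996.
Interference Suspension Credit: +243 days → 19 August 1997.
Administrative Delay Adjustment: +186 days → 21 February 1998.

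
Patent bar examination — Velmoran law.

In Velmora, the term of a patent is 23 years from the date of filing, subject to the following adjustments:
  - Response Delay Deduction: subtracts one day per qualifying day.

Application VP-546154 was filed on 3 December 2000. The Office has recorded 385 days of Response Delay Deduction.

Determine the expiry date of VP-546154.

Base term: filing date + 23 years → 3 December 2023.
Response Delay Deduction: −385 days → 13 November 2022.

2022-11-13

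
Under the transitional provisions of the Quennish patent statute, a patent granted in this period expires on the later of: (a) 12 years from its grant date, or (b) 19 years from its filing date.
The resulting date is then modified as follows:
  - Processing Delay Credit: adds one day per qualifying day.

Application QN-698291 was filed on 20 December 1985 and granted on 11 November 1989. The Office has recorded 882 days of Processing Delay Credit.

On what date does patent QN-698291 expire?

2007-05-21

(a) grant + 12 years → 11 November 2001.
(b) filing + 19 years → 20 December 2004.
Later of the two: 20 December 2004.
Processing Delay Credit: +882 days → 21 May 2007.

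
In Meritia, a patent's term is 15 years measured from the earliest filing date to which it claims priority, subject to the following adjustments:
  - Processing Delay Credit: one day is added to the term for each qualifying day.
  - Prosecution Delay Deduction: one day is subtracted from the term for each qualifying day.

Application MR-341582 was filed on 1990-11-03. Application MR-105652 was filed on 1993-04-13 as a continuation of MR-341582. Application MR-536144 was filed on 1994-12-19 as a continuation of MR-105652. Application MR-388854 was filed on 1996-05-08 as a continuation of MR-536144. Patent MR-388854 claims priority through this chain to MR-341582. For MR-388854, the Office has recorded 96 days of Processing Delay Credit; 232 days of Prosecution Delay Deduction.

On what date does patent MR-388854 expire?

Earliest priority filing: 3 November 1990.
Base term: 3 November 1990 + 15 years → 3 November 2005.
Processing Delay Credit: +96 days → 7 February 2006.
Prosecution Delay Deduction: −232 days → 20 June 2005.

June 20, 2005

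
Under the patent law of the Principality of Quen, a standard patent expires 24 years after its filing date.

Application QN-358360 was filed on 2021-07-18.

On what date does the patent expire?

Filing date + 24 years → 18 July 2045.

July 18, 2045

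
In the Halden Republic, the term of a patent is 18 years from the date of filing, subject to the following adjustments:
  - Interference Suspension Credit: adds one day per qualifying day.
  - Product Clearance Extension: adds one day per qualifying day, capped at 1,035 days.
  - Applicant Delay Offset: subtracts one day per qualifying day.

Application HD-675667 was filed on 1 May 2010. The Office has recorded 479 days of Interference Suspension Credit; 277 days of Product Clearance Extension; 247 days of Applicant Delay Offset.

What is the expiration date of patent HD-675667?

2029-09-22

Base term: filing date + 18 years → 1 May 2028.
Interference Suspension Credit: +479 days → 23 August 2029.
Product Clearance Extension: 277 days (within the 1035-day cap) → +277 days → 27 May 2030.
Applicant Delay Offset: −247 days → 22 September 2029.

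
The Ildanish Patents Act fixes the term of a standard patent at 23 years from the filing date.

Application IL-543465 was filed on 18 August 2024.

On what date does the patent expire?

Filing date + 23 years → 18 August 2047.

2047-08-18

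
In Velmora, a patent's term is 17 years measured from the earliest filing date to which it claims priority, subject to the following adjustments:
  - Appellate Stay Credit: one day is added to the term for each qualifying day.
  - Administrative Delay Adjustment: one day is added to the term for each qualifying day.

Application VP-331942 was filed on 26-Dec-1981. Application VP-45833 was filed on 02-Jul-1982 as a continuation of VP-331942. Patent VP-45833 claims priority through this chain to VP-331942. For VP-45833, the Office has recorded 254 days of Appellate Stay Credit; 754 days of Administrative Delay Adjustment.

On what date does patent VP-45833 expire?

September 29, 2001

Earliest priority filing: 26 December 1981.
Base term: 26 December 1981 + 17 years → 26 December 1998.
Appellate Stay Credit: +254 days → 6 September 1999.
Administrative Delay Adjustment: +754 days → 29 September 2001.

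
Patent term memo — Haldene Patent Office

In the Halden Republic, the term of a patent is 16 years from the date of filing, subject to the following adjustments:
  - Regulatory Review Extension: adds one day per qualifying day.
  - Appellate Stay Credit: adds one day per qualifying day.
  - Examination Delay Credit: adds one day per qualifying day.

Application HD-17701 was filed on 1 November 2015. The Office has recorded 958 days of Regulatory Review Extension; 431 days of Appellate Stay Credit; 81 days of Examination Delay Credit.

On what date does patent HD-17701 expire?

November 10, 2035

Base term: filing date + 16 years → 1 November 2031.
Regulatory Review Extension: +958 days → 16 June 2034.
Appellate Stay Credit: +431 days → 21 August 2035.
Examination Delay Credit: +81 days → 10 November 2035.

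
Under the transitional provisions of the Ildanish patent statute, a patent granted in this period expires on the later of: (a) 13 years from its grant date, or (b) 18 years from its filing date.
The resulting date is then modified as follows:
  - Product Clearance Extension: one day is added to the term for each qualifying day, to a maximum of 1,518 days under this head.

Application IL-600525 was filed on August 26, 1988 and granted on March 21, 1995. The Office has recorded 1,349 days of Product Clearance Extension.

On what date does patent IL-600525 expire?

(a) grant + 13 years → 21 March 2008.
(b) filing + 18 years → 26 August 2006.
Later of the two: 21 March 2008.
Product Clearance Extension: 1349 days (within the 1518-day cap) → +1349 days → 30 November 2011.

2011-11-30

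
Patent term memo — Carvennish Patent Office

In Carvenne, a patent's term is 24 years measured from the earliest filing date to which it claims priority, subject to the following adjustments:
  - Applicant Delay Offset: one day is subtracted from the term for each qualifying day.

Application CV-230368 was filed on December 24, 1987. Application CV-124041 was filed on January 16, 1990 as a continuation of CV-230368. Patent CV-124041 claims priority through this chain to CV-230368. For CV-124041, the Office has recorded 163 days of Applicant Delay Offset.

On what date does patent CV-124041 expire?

Earliest priority filing: 24 December 1987.
Base term: 24 December 1987 + 24 years → 24 December 2011.
Applicant Delay Offset: −163 days → 14 July 2011.

July 14, 2011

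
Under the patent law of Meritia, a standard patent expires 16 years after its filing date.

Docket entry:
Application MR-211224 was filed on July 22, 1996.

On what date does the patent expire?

July 22, 2012

Filing date + 16 years → 22 July 2012.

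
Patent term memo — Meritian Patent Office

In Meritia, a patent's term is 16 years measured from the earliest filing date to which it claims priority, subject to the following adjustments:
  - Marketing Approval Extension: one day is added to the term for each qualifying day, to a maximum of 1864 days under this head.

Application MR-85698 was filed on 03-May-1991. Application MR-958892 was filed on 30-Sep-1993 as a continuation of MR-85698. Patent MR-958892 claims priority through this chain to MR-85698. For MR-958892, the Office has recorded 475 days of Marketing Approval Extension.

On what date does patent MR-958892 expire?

Earliest priority filing: 3 May 1991.
Base term: 3 May 1991 + 16 years → 3 May 2007.
Marketing Approval Extension: 475 days (within the 1864-day cap) → +475 days → 20 August 2008.

2008-08-20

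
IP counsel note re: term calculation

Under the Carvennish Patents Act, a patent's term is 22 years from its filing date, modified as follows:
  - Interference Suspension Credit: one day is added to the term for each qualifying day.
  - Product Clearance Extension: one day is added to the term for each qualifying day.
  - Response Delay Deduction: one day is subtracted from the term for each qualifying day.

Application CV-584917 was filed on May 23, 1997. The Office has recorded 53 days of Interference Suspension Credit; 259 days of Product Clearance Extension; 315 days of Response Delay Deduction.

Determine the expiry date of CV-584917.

May 20, 2019

Base term: filing date + 22 years → 23 May 2019.
Interference Suspension Credit: +53 days → 15 July 2019.
Product Clearance Extension: +259 days → 30 March 2020.
Response Delay Deduction: −315 days → 20 May 2019.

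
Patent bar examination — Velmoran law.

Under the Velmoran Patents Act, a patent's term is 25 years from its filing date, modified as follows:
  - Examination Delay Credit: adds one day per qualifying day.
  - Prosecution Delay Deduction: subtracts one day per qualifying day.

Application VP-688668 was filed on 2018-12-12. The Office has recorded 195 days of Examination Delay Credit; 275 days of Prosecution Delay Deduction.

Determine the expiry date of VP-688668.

2043-09-23

Base term: filing date + 25 years → 12 December 2043.
Examination Delay Credit: +195 days → 24 June 2044.
Prosecution Delay Deduction: −275 days → 23 September 2043.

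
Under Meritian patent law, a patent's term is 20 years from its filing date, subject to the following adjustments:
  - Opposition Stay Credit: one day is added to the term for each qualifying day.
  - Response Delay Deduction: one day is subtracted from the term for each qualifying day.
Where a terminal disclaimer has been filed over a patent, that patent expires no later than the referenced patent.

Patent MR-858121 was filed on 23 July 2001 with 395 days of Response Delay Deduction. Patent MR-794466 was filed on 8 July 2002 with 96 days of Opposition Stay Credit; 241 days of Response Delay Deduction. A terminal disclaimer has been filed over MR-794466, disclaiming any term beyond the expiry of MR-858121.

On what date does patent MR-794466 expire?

Natural term of MR-794466:
  Base: filing + 20 years → 8 July 2022.
  Opposition Stay Credit: +96 days → 12 October 2022.
  Response Delay Deduction: −241 days → 13 February 2022.
Expiry of referenced patent MR-858121:
  Base: filing + 20 years → 23 July 2021.
  Response Delay Deduction: −395 days → 23 June 2020.
Terminal disclaimer: MR-794466 expires on the earlier of 13 February 2022 and 23 June 2020.

2020-06-23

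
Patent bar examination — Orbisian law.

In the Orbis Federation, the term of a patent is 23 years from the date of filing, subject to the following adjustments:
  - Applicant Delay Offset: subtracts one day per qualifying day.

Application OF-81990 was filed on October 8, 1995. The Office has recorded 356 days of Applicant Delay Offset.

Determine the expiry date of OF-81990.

October 17, 2017

Base term: filing date + 23 years → 8 October 2018.
Applicant Delay Offset: −356 days → 17 October 2017.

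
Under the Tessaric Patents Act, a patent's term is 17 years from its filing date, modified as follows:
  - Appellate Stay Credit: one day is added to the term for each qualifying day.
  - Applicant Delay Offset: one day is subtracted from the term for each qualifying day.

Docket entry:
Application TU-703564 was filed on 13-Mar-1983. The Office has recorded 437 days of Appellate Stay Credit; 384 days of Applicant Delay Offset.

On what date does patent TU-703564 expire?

May 5, 2000

Base term: filing date + 17 years → 13 March 2000.
Appellate Stay Credit: +437 days → 24 May 2001.
Applicant Delay Offset: −384 days → 5 May 2000.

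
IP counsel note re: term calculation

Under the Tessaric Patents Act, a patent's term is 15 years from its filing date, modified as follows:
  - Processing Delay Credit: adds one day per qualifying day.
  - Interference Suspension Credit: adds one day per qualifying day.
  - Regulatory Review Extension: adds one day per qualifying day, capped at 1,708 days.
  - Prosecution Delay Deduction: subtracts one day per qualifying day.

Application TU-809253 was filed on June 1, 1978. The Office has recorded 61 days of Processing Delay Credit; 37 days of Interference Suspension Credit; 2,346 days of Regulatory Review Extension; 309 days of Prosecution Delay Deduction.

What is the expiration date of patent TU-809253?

Base term: filing date + 15 years → 1 June 1993.
Processing Delay Credit: +61 days → 1 August 1993.
Interference Suspension Credit: +37 days → 7 September 1993.
Regulatory Review Extension: 2346 days claimed exceeds the 1708-day cap, so +1708 days → 12 May 1998.
Prosecution Delay Deduction: −309 days → 7 July 1997.

July 7, 1997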